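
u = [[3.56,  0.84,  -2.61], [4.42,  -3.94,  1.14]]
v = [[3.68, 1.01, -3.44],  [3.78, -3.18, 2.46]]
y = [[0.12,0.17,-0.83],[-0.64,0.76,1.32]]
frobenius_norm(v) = 7.54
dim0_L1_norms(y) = [0.76, 0.93, 2.15]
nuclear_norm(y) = 2.32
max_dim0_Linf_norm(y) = 1.32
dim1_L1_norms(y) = [1.12, 2.72]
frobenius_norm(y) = 1.86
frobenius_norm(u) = 7.52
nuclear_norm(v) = 10.65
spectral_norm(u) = 6.38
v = u + y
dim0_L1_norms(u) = [7.98, 4.78, 3.75]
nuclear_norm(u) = 10.36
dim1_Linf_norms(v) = [3.68, 3.78]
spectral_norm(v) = 5.61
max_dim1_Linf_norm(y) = 1.32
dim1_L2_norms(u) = [4.49, 6.03]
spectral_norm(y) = 1.78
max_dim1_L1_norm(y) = 2.72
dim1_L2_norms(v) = [5.14, 5.52]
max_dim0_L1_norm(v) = 7.46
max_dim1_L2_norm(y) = 1.65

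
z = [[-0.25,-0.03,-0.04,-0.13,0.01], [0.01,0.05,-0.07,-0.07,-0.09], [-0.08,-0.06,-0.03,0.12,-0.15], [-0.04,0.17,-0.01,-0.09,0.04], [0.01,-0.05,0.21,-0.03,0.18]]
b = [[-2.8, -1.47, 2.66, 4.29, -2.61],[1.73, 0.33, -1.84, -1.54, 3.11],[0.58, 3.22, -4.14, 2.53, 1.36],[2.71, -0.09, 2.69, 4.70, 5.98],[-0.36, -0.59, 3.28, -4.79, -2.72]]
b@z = [[0.27, 0.71, -0.46, 0.48, -0.59], [-0.19, -0.34, 0.63, -0.42, 0.76], [0.13, 0.75, 0.14, -1.07, 0.68], [-1.02, 0.25, 1.03, -0.63, 0.90], [-0.01, -0.89, -0.57, 0.99, -1.12]]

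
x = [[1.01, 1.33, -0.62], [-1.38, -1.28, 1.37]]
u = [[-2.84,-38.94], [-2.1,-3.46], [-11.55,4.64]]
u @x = [[50.87, 46.07, -51.59], [2.65, 1.64, -3.44], [-18.07, -21.30, 13.52]]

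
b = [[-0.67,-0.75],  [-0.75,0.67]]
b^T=[[-0.67, -0.75], [-0.75, 0.67]]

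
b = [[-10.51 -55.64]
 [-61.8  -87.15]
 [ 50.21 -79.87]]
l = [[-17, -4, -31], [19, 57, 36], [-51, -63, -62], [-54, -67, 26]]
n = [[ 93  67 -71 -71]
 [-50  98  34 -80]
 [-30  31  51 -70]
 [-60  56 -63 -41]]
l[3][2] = 26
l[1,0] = 19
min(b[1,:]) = -87.15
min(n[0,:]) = -71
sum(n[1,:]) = 2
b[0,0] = -10.51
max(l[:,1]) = 57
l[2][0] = -51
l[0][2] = -31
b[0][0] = -10.51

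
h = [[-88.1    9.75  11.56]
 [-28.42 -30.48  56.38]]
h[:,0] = [-88.1, -28.42]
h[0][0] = -88.1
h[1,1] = -30.48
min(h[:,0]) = -88.1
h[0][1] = 9.75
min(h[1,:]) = -30.48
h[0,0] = -88.1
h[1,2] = 56.38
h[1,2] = 56.38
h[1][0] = -28.42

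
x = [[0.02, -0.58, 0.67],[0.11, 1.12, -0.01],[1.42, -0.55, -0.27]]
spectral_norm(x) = 1.62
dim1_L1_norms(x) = [1.27, 1.24, 2.24]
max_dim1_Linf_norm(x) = 1.42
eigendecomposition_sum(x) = [[-0.47+0.00j, (-0.03+0j), 0.37-0.00j], [0.03-0.00j, -0j, -0.02+0.00j], [0.81-0.00j, (0.05-0j), (-0.64+0j)]] + [[0.24+0.29j, -0.28+1.40j, (0.15+0.12j)], [0.04-0.16j, (0.56-0.25j), (0.01-0.08j)], [(0.31+0.35j), (-0.3+1.73j), 0.19+0.14j]] + [[(0.24-0.29j), -0.28-1.40j, 0.15-0.12j], [(0.04+0.16j), 0.56+0.25j, 0.01+0.08j], [(0.31-0.35j), -0.30-1.73j, 0.19-0.14j]]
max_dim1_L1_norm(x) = 2.24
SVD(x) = [[-0.22,  0.55,  -0.81], [0.40,  -0.70,  -0.59], [-0.89,  -0.45,  -0.07]] @ diag([1.6247132611672903, 1.2179182264877357, 0.5666409909070449]) @ [[-0.75,0.66,0.05],[-0.58,-0.70,0.41],[-0.31,-0.28,-0.91]]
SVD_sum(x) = [[0.27, -0.24, -0.02],[-0.49, 0.43, 0.04],[1.09, -0.95, -0.08]] + [[-0.39, -0.47, 0.27],[0.5, 0.6, -0.35],[0.32, 0.39, -0.23]] + [[0.14, 0.13, 0.42], [0.10, 0.09, 0.3], [0.01, 0.01, 0.03]]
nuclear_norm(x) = 3.41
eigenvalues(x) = [(-1.11+0j), (0.99+0.19j), (0.99-0.19j)]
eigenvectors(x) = [[(0.5+0j), -0.61-0.01j, -0.61+0.01j], [(-0.03+0j), (0.15+0.22j), 0.15-0.22j], [-0.87+0.00j, -0.75+0.00j, -0.75-0.00j]]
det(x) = -1.12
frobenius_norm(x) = 2.11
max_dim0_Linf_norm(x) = 1.42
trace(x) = 0.87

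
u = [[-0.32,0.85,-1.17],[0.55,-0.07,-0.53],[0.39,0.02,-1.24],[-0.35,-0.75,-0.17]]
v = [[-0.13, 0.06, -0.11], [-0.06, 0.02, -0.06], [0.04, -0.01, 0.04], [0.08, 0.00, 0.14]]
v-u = [[0.19, -0.79, 1.06], [-0.61, 0.09, 0.47], [-0.35, -0.03, 1.28], [0.43, 0.75, 0.31]]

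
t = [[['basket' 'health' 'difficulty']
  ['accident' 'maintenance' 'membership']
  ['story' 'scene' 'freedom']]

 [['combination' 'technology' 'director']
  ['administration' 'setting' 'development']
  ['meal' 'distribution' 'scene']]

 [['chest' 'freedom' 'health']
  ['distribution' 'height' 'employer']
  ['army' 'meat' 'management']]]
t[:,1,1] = ['maintenance', 'setting', 'height']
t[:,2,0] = ['story', 'meal', 'army']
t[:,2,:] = [['story', 'scene', 'freedom'], ['meal', 'distribution', 'scene'], ['army', 'meat', 'management']]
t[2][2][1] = 'meat'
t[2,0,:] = ['chest', 'freedom', 'health']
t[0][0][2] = 'difficulty'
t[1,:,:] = [['combination', 'technology', 'director'], ['administration', 'setting', 'development'], ['meal', 'distribution', 'scene']]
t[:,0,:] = [['basket', 'health', 'difficulty'], ['combination', 'technology', 'director'], ['chest', 'freedom', 'health']]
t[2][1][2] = 'employer'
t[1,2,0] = 'meal'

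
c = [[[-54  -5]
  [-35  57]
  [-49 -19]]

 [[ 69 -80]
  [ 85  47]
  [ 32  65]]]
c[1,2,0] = 32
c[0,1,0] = -35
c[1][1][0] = 85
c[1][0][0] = 69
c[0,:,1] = [-5, 57, -19]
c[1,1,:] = [85, 47]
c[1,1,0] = 85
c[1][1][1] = 47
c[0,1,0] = -35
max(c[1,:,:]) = 85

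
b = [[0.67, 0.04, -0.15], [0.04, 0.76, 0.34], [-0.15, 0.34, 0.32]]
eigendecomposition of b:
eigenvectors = [[-0.25, 0.96, -0.14], [0.45, 0.25, 0.86], [-0.85, -0.15, 0.50]]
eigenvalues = [0.1, 0.7, 0.95]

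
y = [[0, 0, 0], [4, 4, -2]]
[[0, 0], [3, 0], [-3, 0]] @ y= [[0, 0, 0], [0, 0, 0], [0, 0, 0]]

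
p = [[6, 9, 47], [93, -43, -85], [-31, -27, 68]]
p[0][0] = 6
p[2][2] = 68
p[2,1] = -27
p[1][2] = -85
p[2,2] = 68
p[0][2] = 47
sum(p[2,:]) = 10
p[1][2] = -85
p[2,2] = 68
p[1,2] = -85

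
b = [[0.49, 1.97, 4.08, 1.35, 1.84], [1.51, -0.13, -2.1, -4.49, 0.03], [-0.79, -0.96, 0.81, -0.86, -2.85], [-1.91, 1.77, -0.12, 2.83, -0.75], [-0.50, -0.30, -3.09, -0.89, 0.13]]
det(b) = 77.41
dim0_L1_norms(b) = [5.2, 5.13, 10.2, 10.42, 5.6]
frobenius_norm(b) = 9.49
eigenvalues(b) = [(-1.28+2.14j), (-1.28-2.14j), (1.78+0.9j), (1.78-0.9j), (3.14+0j)]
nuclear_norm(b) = 17.53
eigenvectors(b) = [[(-0.75+0j), (-0.75-0j), (0.57-0.1j), 0.57+0.10j, -0.48+0.00j], [(0.31-0.23j), 0.31+0.23j, (0.68+0j), (0.68-0j), -0.26+0.00j], [0.19-0.17j, 0.19+0.17j, (0.06+0.16j), 0.06-0.16j, -0.54+0.00j], [-0.37-0.13j, (-0.37+0.13j), -0.13-0.25j, -0.13+0.25j, (0.28+0j)], [0.23-0.16j, (0.23+0.16j), (-0.32+0.03j), -0.32-0.03j, (0.58+0j)]]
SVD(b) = [[0.58, 0.59, 0.05, 0.35, -0.43], [-0.64, 0.42, 0.04, 0.61, 0.21], [-0.08, -0.2, -0.89, 0.22, -0.32], [0.35, -0.58, 0.19, 0.67, 0.23], [-0.35, -0.31, 0.40, 0.08, -0.78]] @ diag([7.324546419604269, 4.568831013210206, 3.4787900498872877, 1.7911728309159674, 0.3712446610856359]) @ [[-0.15,0.28,0.64,0.69,0.13],[0.51,0.08,0.52,-0.5,0.46],[0.07,0.33,-0.53,0.24,0.74],[-0.23,0.87,-0.01,-0.35,-0.27],[0.81,0.22,-0.17,0.32,-0.4]]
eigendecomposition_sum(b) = [[(-0.19+1.65j), (0.78-0.43j), 1.67+1.18j, 1.31+0.37j, 1.11+2.10j], [(-0.42-0.75j), (-0.2+0.41j), -1.05+0.01j, -0.66+0.24j, (-1.1-0.54j)], [(-0.33-0.47j), (-0.11+0.29j), -0.70+0.07j, (-0.42+0.2j), (-0.77-0.29j)], [-0.38+0.78j, (0.46-0.08j), 0.62+0.86j, (0.58+0.41j), (0.19+1.22j)], [-0.29-0.54j, -0.15+0.29j, (-0.75-0.01j), (-0.48+0.16j), (-0.78-0.41j)]] + [[-0.19-1.65j,  (0.78+0.43j),  1.67-1.18j,  (1.31-0.37j),  (1.11-2.1j)], [(-0.42+0.75j),  (-0.2-0.41j),  -1.05-0.01j,  (-0.66-0.24j),  (-1.1+0.54j)], [(-0.33+0.47j),  -0.11-0.29j,  -0.70-0.07j,  (-0.42-0.2j),  (-0.77+0.29j)], [(-0.38-0.78j),  0.46+0.08j,  (0.62-0.86j),  (0.58-0.41j),  (0.19-1.22j)], [(-0.29+0.54j),  -0.15-0.29j,  -0.75+0.01j,  -0.48-0.16j,  (-0.78+0.41j)]] + [[0.97-1.64j, 0.32+0.89j, -0.49-0.52j, -1.27+2.24j, (1.12-2.56j)],[(1.47-1.73j), 0.19+1.11j, -0.47-0.70j, (-1.94+2.37j), 1.82-2.77j],[0.53+0.21j, -0.25+0.14j, (0.13-0.17j), (-0.72-0.27j), (0.81+0.21j)],[-0.90-0.20j, (0.36-0.28j), -0.16+0.30j, 1.21+0.25j, -1.34-0.14j],[(-0.61+0.86j), (-0.13-0.5j), (0.25+0.31j), (0.8-1.17j), -0.73+1.36j]] + [[(0.97+1.64j),  (0.32-0.89j),  -0.49+0.52j,  -1.27-2.24j,  (1.12+2.56j)], [1.47+1.73j,  (0.19-1.11j),  (-0.47+0.7j),  (-1.94-2.37j),  1.82+2.77j], [(0.53-0.21j),  (-0.25-0.14j),  0.13+0.17j,  -0.72+0.27j,  0.81-0.21j], [-0.90+0.20j,  (0.36+0.28j),  (-0.16-0.3j),  1.21-0.25j,  (-1.34+0.14j)], [-0.61-0.86j,  (-0.13+0.5j),  (0.25-0.31j),  (0.8+1.17j),  -0.73-1.36j]] + [[(-1.07-0j),(-0.22+0j),1.73+0.00j,(1.28+0j),-2.62-0.00j],[-0.58-0.00j,(-0.12+0j),(0.94+0j),0.70+0.00j,(-1.43-0j)],[-1.20-0.00j,(-0.25+0j),(1.95+0j),(1.44+0j),-2.94-0.00j],[(0.64+0j),0.13-0.00j,-1.03-0.00j,-0.76-0.00j,1.55+0.00j],[1.29+0.00j,(0.27-0j),(-2.08-0j),-1.53-0.00j,3.14+0.00j]]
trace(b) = 4.13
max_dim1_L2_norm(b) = 5.18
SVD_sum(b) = [[-0.64, 1.18, 2.74, 2.92, 0.57], [0.71, -1.30, -3.01, -3.22, -0.63], [0.09, -0.17, -0.38, -0.41, -0.08], [-0.38, 0.7, 1.63, 1.74, 0.34], [0.39, -0.72, -1.66, -1.77, -0.34]] + [[1.39, 0.22, 1.42, -1.35, 1.24], [0.98, 0.16, 1.0, -0.96, 0.87], [-0.48, -0.08, -0.49, 0.46, -0.42], [-1.36, -0.22, -1.39, 1.32, -1.21], [-0.72, -0.11, -0.73, 0.70, -0.64]] + [[0.01, 0.06, -0.1, 0.04, 0.14], [0.01, 0.05, -0.08, 0.03, 0.1], [-0.21, -1.04, 1.66, -0.74, -2.29], [0.04, 0.22, -0.34, 0.15, 0.47], [0.1, 0.47, -0.75, 0.33, 1.03]] + [[-0.14, 0.54, -0.0, -0.21, -0.17], [-0.25, 0.95, -0.01, -0.38, -0.29], [-0.09, 0.35, -0.00, -0.14, -0.11], [-0.28, 1.05, -0.01, -0.42, -0.32], [-0.03, 0.13, -0.00, -0.05, -0.04]] + [[-0.13,-0.04,0.03,-0.05,0.06], [0.06,0.02,-0.01,0.03,-0.03], [-0.10,-0.03,0.02,-0.04,0.05], [0.07,0.02,-0.01,0.03,-0.04], [-0.24,-0.06,0.05,-0.09,0.12]]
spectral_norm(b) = 7.32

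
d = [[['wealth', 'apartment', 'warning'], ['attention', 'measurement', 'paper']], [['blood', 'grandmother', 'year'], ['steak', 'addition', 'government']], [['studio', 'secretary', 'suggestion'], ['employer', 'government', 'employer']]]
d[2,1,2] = 'employer'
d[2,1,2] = 'employer'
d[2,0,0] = 'studio'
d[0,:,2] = ['warning', 'paper']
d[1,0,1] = 'grandmother'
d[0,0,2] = 'warning'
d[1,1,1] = 'addition'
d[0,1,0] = 'attention'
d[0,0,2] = 'warning'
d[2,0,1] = 'secretary'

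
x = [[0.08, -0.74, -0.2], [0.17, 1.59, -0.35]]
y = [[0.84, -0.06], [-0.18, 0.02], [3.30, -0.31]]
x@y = [[-0.46, 0.04], [-1.30, 0.13]]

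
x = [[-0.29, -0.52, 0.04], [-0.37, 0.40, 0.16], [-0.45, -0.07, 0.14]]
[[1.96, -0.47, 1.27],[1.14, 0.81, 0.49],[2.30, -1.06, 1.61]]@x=[[-0.97, -1.3, 0.18],[-0.85, -0.3, 0.24],[-1.0, -1.73, 0.15]]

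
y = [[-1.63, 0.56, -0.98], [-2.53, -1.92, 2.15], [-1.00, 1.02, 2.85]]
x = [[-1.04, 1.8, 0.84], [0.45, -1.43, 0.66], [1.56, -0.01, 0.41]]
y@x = [[0.42,-3.72,-1.40], [5.12,-1.83,-2.51], [5.94,-3.29,1.0]]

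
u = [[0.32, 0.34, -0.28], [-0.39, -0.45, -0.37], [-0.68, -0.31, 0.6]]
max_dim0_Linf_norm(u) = 0.68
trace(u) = 0.47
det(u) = 0.09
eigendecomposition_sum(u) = [[(0.03+0.23j),(0.1+0.11j),0.03+0.13j], [(-0.23-0.34j),-0.24-0.08j,(-0.14-0.18j)], [-0.07+0.05j,-0.02+0.05j,(-0.04+0.03j)]] + [[0.03-0.23j, (0.1-0.11j), (0.03-0.13j)],[(-0.23+0.34j), (-0.24+0.08j), -0.14+0.18j],[(-0.07-0.05j), -0.02-0.05j, (-0.04-0.03j)]] + [[(0.26-0j), (0.14+0j), -0.33-0.00j], [0.07-0.00j, 0.03+0.00j, -0.08-0.00j], [(-0.54+0j), (-0.28-0j), (0.67+0j)]]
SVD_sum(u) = [[0.39,0.26,-0.24], [-0.25,-0.17,0.16], [-0.69,-0.46,0.43]] + [[-0.00, -0.00, -0.01], [-0.13, -0.30, -0.52], [0.05, 0.11, 0.19]] + [[-0.07, 0.08, -0.03], [-0.01, 0.01, -0.00], [-0.04, 0.04, -0.01]]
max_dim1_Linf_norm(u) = 0.68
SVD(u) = [[-0.47, -0.01, 0.88], [0.30, -0.94, 0.15], [0.83, 0.34, 0.45]] @ diag([1.1251343152139437, 0.6512095476384079, 0.12805818127957022]) @ [[-0.74, -0.49, 0.46],[0.21, 0.48, 0.85],[-0.64, 0.72, -0.26]]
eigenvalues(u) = [(-0.25+0.18j), (-0.25-0.18j), (0.97+0j)]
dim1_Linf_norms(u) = [0.34, 0.45, 0.68]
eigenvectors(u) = [[(0.43+0.23j),0.43-0.23j,-0.44+0.00j], [(-0.85+0j),(-0.85-0j),-0.11+0.00j], [-0.00+0.18j,-0.00-0.18j,(0.89+0j)]]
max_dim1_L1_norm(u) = 1.59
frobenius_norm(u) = 1.31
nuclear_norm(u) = 1.90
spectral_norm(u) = 1.13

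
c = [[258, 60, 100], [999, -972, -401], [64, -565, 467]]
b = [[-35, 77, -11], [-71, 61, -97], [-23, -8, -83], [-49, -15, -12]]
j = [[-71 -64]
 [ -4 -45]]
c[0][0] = 258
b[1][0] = -71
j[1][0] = -4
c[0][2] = 100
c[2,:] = [64, -565, 467]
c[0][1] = 60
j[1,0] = -4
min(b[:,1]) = -15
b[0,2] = -11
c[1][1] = -972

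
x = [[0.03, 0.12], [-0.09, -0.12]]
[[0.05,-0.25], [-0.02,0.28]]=x @ [[-0.51, -0.49],[0.58, -1.98]]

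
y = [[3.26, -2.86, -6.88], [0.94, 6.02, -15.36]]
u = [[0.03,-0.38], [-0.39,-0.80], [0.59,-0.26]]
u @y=[[-0.26, -2.37, 5.63], [-2.02, -3.7, 14.97], [1.68, -3.25, -0.07]]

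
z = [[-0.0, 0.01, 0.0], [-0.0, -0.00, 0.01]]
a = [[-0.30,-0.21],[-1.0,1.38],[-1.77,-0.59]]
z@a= [[-0.01, 0.01], [-0.02, -0.01]]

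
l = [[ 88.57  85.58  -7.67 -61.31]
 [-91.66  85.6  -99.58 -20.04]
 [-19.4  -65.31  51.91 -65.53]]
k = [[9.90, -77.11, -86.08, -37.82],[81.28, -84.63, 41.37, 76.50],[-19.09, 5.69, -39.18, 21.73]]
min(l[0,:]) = -61.31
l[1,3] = -20.04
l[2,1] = -65.31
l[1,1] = 85.6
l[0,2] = -7.67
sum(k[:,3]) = 60.41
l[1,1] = 85.6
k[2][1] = 5.69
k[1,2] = 41.37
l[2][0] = -19.4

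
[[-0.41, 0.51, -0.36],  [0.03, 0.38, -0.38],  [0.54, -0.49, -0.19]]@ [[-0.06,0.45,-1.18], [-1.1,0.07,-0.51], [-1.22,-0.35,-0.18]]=[[-0.10, -0.02, 0.29],[0.04, 0.17, -0.16],[0.74, 0.28, -0.35]]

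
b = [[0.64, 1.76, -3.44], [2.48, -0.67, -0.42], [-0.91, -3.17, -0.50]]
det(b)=31.359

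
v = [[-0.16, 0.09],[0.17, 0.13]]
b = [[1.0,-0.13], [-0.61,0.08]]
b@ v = [[-0.18, 0.07], [0.11, -0.04]]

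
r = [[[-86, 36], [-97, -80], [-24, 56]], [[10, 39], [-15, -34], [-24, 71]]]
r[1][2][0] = -24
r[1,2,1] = 71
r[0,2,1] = 56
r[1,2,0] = -24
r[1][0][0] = 10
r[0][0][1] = 36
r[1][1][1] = -34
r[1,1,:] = [-15, -34]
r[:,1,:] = [[-97, -80], [-15, -34]]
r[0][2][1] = 56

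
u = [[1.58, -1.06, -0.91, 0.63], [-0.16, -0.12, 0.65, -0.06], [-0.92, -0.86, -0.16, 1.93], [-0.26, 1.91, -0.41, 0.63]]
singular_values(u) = [2.58, 2.24, 1.75, 0.41]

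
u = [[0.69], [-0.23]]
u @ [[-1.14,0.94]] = [[-0.79, 0.65], [0.26, -0.22]]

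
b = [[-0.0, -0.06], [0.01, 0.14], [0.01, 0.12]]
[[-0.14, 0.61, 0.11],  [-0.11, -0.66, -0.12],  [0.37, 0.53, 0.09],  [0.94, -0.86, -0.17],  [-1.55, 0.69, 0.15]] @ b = [[0.01, 0.11], [-0.01, -0.1], [0.01, 0.06], [-0.01, -0.2], [0.01, 0.21]]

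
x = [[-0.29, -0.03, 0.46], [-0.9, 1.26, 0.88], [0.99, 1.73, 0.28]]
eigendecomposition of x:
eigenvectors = [[0.42, 0.54, 0.14], [0.44, -0.25, 0.67], [-0.8, 0.80, 0.73]]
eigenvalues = [-1.2, 0.4, 2.04]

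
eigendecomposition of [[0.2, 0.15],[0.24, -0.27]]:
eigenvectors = [[0.91, -0.27], [0.41, 0.96]]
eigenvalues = [0.27, -0.34]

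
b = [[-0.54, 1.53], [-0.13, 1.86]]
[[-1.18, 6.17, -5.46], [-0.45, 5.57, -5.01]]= b@ [[1.87, -3.66, 3.09], [-0.11, 2.74, -2.48]]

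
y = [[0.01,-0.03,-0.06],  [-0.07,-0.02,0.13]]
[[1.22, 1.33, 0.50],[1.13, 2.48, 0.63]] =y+[[1.21,1.36,0.56], [1.2,2.50,0.5]]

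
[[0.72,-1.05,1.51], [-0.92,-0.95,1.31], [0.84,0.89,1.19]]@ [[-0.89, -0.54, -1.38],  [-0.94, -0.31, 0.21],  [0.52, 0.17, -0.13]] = [[1.13, 0.19, -1.41],[2.39, 1.01, 0.90],[-0.97, -0.53, -1.13]]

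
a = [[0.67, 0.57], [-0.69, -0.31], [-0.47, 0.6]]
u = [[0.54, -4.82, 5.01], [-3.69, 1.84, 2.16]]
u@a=[[1.33, 4.81], [-4.76, -1.38]]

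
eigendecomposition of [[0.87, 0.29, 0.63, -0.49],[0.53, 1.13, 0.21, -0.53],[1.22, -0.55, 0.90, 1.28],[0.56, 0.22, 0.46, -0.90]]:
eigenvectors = [[-0.37, -0.59, 0.48, -0.25], [-0.14, 0.17, 0.39, -0.93], [0.64, 0.79, 0.74, 0.23], [-0.66, 0.08, 0.25, -0.12]]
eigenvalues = [-0.99, 0.01, 1.83, 1.15]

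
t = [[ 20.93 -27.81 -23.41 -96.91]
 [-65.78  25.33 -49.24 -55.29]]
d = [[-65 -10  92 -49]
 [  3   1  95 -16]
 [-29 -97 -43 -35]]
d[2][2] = -43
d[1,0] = 3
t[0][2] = -23.41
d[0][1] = -10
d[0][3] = -49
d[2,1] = -97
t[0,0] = 20.93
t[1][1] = 25.33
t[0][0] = 20.93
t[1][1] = 25.33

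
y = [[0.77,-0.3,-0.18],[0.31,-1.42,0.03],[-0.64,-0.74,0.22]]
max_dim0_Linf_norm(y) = 1.42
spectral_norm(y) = 1.64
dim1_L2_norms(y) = [0.85, 1.45, 1.0]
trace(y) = -0.43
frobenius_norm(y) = 1.96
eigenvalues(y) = [0.92, -0.01, -1.35]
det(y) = 0.01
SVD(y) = [[-0.23, 0.71, 0.67], [-0.88, 0.14, -0.45], [-0.41, -0.7, 0.59]] @ diag([1.6383070889878022, 1.0724882124184856, 0.00434929830173804]) @ [[-0.12, 0.99, -0.05], [0.96, 0.1, -0.26], [-0.25, -0.07, -0.97]]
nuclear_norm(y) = 2.72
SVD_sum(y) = [[0.04,-0.38,0.02], [0.17,-1.43,0.07], [0.08,-0.66,0.03]] + [[0.73, 0.08, -0.19],[0.14, 0.01, -0.04],[-0.72, -0.07, 0.19]] + [[-0.0, -0.0, -0.00], [0.0, 0.00, 0.0], [-0.0, -0.00, -0.0]]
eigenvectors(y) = [[-0.69,-0.25,0.16], [-0.08,-0.08,0.86], [0.72,-0.96,0.48]]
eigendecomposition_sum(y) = [[0.73, -0.03, -0.19], [0.09, -0.00, -0.02], [-0.76, 0.04, 0.2]] + [[-0.0,  0.0,  -0.00], [-0.00,  0.00,  -0.0], [-0.01,  0.00,  -0.00]] + [[0.04, -0.27, 0.01], [0.22, -1.42, 0.05], [0.12, -0.78, 0.03]]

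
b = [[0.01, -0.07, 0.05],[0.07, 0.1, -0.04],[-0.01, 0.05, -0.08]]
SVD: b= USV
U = [[0.49, 0.35, 0.80],[-0.72, 0.68, 0.14],[-0.5, -0.64, 0.59]]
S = [0.17, 0.07, 0.02]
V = [[-0.24, -0.79, 0.56], [0.8, 0.16, 0.58], [0.55, -0.59, -0.59]]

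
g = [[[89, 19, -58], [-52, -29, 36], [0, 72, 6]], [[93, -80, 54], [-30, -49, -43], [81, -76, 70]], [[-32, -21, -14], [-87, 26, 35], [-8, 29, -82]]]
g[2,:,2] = [-14, 35, -82]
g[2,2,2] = -82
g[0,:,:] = [[89, 19, -58], [-52, -29, 36], [0, 72, 6]]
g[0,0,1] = 19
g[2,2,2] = -82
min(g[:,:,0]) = -87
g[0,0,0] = 89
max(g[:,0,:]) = 93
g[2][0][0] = -32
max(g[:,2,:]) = 81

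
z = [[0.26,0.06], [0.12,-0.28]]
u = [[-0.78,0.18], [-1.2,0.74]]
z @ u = [[-0.27, 0.09], [0.24, -0.19]]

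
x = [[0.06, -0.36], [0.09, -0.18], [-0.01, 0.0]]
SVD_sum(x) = [[0.08, -0.35], [0.05, -0.19], [-0.0, 0.00]] + [[-0.02, -0.01], [0.04, 0.01], [-0.01, -0.0]]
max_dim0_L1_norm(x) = 0.54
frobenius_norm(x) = 0.42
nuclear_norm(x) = 0.47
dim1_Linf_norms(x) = [0.36, 0.18, 0.01]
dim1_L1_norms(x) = [0.42, 0.27, 0.01]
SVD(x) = [[0.88, -0.47],[0.47, 0.87],[-0.01, -0.18]] @ diag([0.41349299063337386, 0.05313705578095785]) @ [[0.23, -0.97], [0.97, 0.23]]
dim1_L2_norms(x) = [0.36, 0.2, 0.01]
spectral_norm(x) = 0.41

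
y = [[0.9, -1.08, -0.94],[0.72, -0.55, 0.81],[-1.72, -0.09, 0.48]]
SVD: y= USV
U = [[-0.65, 0.56, 0.52], [-0.24, -0.79, 0.56], [0.72, 0.24, 0.65]]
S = [2.27, 1.17, 1.0]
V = [[-0.88, 0.34, 0.33], [-0.4, -0.16, -0.9], [-0.25, -0.93, 0.28]]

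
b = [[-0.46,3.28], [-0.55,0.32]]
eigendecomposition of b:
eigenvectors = [[(0.93+0j), (0.93-0j)], [0.11+0.36j, 0.11-0.36j]]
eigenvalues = [(-0.07+1.29j), (-0.07-1.29j)]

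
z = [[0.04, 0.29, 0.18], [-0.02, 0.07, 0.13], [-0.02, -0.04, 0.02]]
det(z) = 0.00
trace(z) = 0.13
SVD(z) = [[-0.93, 0.28, 0.23], [-0.35, -0.82, -0.44], [0.06, -0.50, 0.87]] @ diag([0.36741120525850013, 0.08779829797267623, 0.0006819997048227821]) @ [[-0.09, -0.81, -0.58],[0.43, 0.50, -0.76],[0.90, -0.31, 0.3]]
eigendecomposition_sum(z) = [[(0.02+0.04j), 0.15-0.02j, (0.09-0.15j)], [(-0.01+0.01j), (0.03+0.04j), (0.07+0j)], [(-0.01-0j), (-0.02+0.03j), 0.01+0.04j]] + [[(0.02-0.04j), (0.15+0.02j), (0.09+0.15j)], [-0.01-0.01j, (0.03-0.04j), (0.07-0j)], [(-0.01+0j), -0.02-0.03j, (0.01-0.04j)]] + [[0j, (-0-0j), 0.00+0.00j], [(-0-0j), 0j, (-0-0j)], [0j, -0.00-0.00j, 0j]]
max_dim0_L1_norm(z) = 0.4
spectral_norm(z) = 0.37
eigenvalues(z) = [(0.06+0.12j), (0.06-0.12j), 0j]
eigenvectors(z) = [[0.92+0.00j, (0.92-0j), (0.9+0j)], [0.17+0.30j, (0.17-0.3j), (-0.31+0j)], [(-0.15+0.15j), (-0.15-0.15j), 0.30+0.00j]]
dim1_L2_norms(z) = [0.34, 0.15, 0.05]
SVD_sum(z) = [[0.03,0.28,0.2], [0.01,0.11,0.08], [-0.00,-0.02,-0.01]] + [[0.01, 0.01, -0.02], [-0.03, -0.04, 0.05], [-0.02, -0.02, 0.03]] + [[0.0, -0.0, 0.00],[-0.00, 0.0, -0.0],[0.0, -0.0, 0.0]]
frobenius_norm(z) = 0.38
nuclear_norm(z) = 0.46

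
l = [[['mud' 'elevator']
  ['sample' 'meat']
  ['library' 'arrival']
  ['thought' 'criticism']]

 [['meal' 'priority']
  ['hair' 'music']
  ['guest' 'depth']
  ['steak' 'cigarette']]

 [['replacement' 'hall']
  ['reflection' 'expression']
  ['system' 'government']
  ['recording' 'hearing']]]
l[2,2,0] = 'system'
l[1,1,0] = 'hair'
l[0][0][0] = 'mud'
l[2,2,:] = ['system', 'government']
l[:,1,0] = ['sample', 'hair', 'reflection']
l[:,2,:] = [['library', 'arrival'], ['guest', 'depth'], ['system', 'government']]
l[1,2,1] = 'depth'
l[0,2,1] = 'arrival'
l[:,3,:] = [['thought', 'criticism'], ['steak', 'cigarette'], ['recording', 'hearing']]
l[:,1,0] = ['sample', 'hair', 'reflection']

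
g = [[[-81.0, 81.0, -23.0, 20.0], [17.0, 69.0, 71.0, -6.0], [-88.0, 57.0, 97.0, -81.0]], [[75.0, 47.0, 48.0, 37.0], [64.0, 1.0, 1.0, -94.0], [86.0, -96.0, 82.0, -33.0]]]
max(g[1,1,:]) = 64.0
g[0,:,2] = [-23.0, 71.0, 97.0]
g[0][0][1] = 81.0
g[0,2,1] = 57.0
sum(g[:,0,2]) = 25.0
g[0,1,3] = -6.0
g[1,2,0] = 86.0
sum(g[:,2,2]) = 179.0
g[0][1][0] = 17.0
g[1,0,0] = 75.0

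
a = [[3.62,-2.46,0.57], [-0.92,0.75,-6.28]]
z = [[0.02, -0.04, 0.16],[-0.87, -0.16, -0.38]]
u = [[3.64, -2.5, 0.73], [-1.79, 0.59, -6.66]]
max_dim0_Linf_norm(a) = 6.28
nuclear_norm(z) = 1.11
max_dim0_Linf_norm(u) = 6.66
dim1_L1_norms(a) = [6.65, 7.95]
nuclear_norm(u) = 11.15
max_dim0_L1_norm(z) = 0.89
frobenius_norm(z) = 0.98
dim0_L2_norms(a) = [3.74, 2.57, 6.31]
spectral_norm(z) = 0.97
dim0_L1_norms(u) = [5.43, 3.09, 7.39]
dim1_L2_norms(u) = [4.48, 6.92]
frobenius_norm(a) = 7.77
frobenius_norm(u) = 8.24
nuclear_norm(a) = 10.68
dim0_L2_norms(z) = [0.87, 0.16, 0.41]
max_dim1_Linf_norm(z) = 0.87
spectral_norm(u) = 7.28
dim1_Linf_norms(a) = [3.62, 6.28]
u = a + z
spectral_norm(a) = 6.63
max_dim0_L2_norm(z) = 0.87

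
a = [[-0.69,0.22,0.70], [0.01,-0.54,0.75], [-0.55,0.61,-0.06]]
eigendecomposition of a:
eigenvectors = [[0.65, -0.76, 0.41], [0.62, -0.64, 0.84], [0.44, -0.08, -0.36]]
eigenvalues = [-0.0, -0.43, -0.86]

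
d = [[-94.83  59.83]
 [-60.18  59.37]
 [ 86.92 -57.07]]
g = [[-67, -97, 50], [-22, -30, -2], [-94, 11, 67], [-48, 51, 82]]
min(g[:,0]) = -94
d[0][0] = -94.83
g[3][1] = 51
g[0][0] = -67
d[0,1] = 59.83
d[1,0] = -60.18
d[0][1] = 59.83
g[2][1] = 11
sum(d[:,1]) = 62.12999999999999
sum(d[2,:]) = 29.85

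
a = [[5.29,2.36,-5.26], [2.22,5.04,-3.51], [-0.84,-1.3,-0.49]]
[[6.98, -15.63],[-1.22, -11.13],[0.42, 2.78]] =a @ [[1.47,  -2.06], [-1.14,  -0.98], [-0.36,  0.46]]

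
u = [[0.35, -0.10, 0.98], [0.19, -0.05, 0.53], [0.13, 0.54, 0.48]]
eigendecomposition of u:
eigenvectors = [[-0.73, -0.94, -0.79],  [-0.40, -0.07, -0.42],  [-0.55, 0.33, 0.45]]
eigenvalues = [1.04, -0.0, -0.26]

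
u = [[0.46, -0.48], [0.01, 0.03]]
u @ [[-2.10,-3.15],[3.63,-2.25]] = [[-2.71, -0.37], [0.09, -0.10]]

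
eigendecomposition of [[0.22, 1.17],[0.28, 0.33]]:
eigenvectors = [[-0.91, -0.88], [0.41, -0.47]]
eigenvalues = [-0.3, 0.85]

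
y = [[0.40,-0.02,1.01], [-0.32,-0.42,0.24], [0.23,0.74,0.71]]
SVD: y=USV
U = [[-0.72, -0.52, -0.46], [0.04, -0.70, 0.72], [-0.69, 0.5, 0.52]]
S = [1.39, 0.76, 0.32]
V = [[-0.33, -0.37, -0.87], [0.17, 0.88, -0.44], [-0.93, 0.29, 0.23]]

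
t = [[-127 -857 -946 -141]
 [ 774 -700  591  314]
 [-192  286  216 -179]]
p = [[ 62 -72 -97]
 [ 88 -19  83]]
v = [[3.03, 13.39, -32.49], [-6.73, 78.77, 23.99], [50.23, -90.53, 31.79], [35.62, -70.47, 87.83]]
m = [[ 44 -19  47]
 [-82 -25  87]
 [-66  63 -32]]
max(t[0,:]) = -127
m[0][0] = 44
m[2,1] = 63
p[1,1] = -19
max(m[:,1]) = 63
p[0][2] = -97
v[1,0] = -6.73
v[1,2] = 23.99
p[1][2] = 83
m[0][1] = -19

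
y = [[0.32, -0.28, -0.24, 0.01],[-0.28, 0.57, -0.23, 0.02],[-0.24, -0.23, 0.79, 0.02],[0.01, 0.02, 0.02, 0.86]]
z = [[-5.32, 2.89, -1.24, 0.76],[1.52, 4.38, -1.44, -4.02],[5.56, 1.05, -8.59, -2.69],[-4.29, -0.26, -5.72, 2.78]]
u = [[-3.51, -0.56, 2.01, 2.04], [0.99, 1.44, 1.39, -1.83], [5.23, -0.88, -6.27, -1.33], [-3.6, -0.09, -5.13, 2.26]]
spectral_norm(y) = 0.94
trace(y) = 2.54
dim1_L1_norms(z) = [10.21, 11.36, 17.89, 13.05]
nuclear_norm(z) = 26.75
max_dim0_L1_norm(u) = 14.8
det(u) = 0.76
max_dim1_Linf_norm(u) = 6.27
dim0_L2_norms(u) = [7.32, 1.78, 8.46, 3.79]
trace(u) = -6.08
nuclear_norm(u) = 18.48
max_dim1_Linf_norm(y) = 0.86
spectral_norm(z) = 11.46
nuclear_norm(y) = 2.54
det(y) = 0.00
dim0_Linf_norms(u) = [5.23, 1.44, 6.27, 2.26]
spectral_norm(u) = 9.33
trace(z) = -6.75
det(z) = -102.98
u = y @ z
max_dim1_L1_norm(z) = 17.89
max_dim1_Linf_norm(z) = 8.59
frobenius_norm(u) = 11.95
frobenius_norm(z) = 15.83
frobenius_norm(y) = 1.47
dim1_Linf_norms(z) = [5.32, 4.38, 8.59, 5.72]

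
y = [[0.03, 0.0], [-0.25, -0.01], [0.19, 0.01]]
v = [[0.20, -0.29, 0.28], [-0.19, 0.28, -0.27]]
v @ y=[[0.13, 0.01], [-0.13, -0.01]]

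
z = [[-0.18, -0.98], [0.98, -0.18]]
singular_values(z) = [1.0, 1.0]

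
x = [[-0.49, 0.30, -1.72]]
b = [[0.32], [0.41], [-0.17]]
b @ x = [[-0.16, 0.1, -0.55], [-0.20, 0.12, -0.71], [0.08, -0.05, 0.29]]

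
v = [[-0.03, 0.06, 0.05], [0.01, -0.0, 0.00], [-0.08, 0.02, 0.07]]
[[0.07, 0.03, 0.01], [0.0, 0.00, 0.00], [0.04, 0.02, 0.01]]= v @ [[0.16, 0.07, 0.02],[0.71, 0.31, 0.09],[0.58, 0.26, 0.07]]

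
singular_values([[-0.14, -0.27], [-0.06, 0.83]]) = [0.87, 0.15]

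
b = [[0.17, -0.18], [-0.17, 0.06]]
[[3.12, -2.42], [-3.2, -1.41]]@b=[[0.94, -0.71], [-0.3, 0.49]]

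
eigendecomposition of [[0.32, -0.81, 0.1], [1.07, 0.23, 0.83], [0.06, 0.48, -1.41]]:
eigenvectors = [[0.04-0.65j, 0.04+0.65j, -0.18+0.00j], [(-0.73+0j), -0.73-0.00j, -0.32+0.00j], [(-0.17+0.06j), (-0.17-0.06j), 0.93+0.00j]]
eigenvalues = [(0.36+0.88j), (0.36-0.88j), (-1.59+0j)]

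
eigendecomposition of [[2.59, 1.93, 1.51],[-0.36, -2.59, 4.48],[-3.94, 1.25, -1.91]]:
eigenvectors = [[(-0.62+0j), -0.62-0.00j, (0.12+0j)], [(0.06-0.54j), (0.06+0.54j), -0.86+0.00j], [0.34-0.46j, (0.34+0.46j), 0.49+0.00j]]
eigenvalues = [(1.59+2.82j), (1.59-2.82j), (-5.08+0j)]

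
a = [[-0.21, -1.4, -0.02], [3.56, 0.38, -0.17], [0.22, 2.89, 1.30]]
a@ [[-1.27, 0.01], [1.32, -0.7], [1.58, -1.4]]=[[-1.61, 1.01], [-4.29, 0.01], [5.59, -3.84]]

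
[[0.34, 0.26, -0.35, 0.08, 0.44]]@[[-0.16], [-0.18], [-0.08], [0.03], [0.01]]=[[-0.07]]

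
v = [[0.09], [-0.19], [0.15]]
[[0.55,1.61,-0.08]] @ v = [[-0.27]]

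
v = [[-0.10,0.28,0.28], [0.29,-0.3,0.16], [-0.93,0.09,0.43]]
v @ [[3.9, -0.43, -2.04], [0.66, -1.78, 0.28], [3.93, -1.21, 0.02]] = [[0.90, -0.79, 0.29],[1.56, 0.22, -0.67],[-1.88, -0.28, 1.93]]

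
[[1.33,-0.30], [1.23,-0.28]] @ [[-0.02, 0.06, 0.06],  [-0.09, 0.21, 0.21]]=[[0.0,  0.02,  0.02], [0.00,  0.01,  0.01]]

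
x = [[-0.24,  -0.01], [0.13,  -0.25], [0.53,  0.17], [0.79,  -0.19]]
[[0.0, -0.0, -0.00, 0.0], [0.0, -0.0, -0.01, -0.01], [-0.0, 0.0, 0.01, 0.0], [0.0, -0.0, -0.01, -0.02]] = x @ [[0.0, -0.0, -0.0, -0.01], [-0.01, 0.02, 0.03, 0.04]]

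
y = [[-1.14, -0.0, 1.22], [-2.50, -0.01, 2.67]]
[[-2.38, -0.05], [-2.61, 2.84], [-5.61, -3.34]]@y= [[2.84, 0.0, -3.04], [-4.12, -0.03, 4.4], [14.75, 0.03, -15.76]]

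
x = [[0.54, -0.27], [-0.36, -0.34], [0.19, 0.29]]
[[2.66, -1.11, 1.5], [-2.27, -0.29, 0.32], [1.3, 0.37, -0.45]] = x @ [[5.41, -1.07, 1.50],  [0.95, 1.98, -2.54]]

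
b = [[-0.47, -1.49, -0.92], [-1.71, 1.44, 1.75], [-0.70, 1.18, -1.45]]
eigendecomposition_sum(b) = [[0.63,-1.04,-0.54], [-1.19,1.97,1.03], [-0.42,0.69,0.36]] + [[-1.05, -0.55, -0.01], [-0.62, -0.33, -0.00], [-0.02, -0.01, -0.0]] + [[-0.05, 0.1, -0.37],[0.10, -0.20, 0.73],[-0.26, 0.50, -1.81]]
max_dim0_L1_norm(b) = 4.12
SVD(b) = [[0.43, 0.06, -0.90], [-0.9, -0.05, -0.43], [-0.07, 1.00, 0.03]] @ diag([3.0812038158254813, 1.9907296671192947, 1.3695541018132846]) @ [[0.45, -0.65, -0.61], [-0.33, 0.51, -0.79], [0.83, 0.55, 0.02]]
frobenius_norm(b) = 3.92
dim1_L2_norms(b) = [1.81, 2.84, 2.0]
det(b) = 8.40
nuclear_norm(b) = 6.44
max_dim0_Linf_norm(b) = 1.75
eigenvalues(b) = [2.96, -1.37, -2.06]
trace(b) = -0.48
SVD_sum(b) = [[0.59, -0.87, -0.81],[-1.25, 1.81, 1.69],[-0.09, 0.13, 0.12]] + [[-0.04, 0.06, -0.09], [0.03, -0.05, 0.07], [-0.65, 1.02, -1.57]] + [[-1.03,-0.68,-0.02], [-0.49,-0.33,-0.01], [0.04,0.02,0.00]]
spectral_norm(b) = 3.08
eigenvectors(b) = [[-0.45,0.86,0.19], [0.84,0.51,-0.37], [0.30,0.02,0.91]]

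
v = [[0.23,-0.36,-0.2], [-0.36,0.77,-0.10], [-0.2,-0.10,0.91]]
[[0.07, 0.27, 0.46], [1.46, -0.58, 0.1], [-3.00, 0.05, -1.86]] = v@ [[3.08, 1.9, 0.81], [3.04, 0.20, 0.27], [-2.29, 0.49, -1.84]]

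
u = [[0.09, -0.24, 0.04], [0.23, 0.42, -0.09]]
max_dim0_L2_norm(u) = 0.48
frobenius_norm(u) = 0.55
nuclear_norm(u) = 0.70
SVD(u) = [[-0.38, 0.93], [0.93, 0.38]] @ diag([0.521227481663003, 0.1817193230210914]) @ [[0.34,0.92,-0.19], [0.94,-0.35,0.02]]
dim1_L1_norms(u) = [0.37, 0.74]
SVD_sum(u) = [[-0.07, -0.18, 0.04], [0.17, 0.44, -0.09]] + [[0.16,  -0.06,  0.0], [0.06,  -0.02,  0.0]]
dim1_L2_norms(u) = [0.26, 0.49]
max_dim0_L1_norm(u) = 0.66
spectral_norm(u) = 0.52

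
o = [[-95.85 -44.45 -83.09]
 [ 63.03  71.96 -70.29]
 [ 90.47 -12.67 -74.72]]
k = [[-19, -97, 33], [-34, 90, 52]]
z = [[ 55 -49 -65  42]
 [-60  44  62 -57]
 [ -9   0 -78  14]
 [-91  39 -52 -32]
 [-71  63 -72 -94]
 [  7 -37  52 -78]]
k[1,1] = 90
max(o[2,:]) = 90.47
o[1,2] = -70.29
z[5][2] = 52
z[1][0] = -60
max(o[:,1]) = 71.96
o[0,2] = -83.09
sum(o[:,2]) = -228.1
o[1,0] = 63.03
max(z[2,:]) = 14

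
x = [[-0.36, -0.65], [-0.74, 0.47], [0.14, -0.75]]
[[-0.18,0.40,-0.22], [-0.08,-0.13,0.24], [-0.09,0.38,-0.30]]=x @ [[0.21, -0.16, -0.08], [0.16, -0.53, 0.38]]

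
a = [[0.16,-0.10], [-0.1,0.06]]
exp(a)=[[1.18, -0.11], [-0.11, 1.07]]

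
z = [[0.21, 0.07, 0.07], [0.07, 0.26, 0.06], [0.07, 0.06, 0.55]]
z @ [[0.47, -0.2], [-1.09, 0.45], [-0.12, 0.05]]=[[0.01, -0.01],[-0.26, 0.11],[-0.1, 0.04]]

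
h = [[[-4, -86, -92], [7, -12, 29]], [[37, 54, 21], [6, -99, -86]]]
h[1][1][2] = -86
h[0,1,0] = 7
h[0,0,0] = -4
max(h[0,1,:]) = 29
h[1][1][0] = 6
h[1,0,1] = 54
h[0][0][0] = -4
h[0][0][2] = -92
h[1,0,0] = 37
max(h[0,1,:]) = 29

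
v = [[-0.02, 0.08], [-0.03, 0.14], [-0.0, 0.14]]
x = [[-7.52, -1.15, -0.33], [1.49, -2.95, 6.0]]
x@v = [[0.18,  -0.81], [0.06,  0.55]]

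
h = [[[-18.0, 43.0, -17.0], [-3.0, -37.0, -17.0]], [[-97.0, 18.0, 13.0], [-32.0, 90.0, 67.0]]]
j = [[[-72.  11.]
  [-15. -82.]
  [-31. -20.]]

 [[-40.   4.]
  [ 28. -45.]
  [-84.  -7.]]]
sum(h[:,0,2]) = -4.0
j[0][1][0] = -15.0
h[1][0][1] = 18.0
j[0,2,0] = -31.0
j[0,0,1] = 11.0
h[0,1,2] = -17.0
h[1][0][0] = -97.0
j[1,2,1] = -7.0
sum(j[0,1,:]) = -97.0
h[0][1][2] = -17.0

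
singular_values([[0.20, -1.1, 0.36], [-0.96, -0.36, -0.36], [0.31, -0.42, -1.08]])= [1.29, 1.14, 1.02]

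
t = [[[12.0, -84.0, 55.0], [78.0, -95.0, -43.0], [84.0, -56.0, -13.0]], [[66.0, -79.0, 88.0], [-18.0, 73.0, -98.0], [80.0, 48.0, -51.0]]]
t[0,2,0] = 84.0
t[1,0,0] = 66.0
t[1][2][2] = -51.0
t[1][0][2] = 88.0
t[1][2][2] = -51.0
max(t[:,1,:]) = 78.0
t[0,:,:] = [[12.0, -84.0, 55.0], [78.0, -95.0, -43.0], [84.0, -56.0, -13.0]]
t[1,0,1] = -79.0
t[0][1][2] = -43.0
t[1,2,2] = -51.0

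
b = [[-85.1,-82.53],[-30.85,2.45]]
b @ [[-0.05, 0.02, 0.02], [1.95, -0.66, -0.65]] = [[-156.68, 52.77, 51.94], [6.32, -2.23, -2.21]]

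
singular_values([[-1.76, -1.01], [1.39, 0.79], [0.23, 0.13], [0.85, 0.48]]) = [2.77, 0.01]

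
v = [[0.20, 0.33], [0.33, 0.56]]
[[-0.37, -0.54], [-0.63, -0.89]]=v @ [[-0.29, -1.93], [-0.96, -0.46]]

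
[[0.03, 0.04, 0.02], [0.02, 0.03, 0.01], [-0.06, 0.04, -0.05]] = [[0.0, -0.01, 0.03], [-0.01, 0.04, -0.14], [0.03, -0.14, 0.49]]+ [[0.03, 0.05, -0.01], [0.03, -0.01, 0.15], [-0.09, 0.18, -0.54]]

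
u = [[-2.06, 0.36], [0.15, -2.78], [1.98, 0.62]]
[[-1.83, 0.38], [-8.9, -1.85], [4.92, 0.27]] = u@ [[1.46,-0.07],[3.28,0.66]]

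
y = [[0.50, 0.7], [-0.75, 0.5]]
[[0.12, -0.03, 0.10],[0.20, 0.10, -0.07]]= y@[[-0.10, -0.11, 0.13], [0.25, 0.03, 0.05]]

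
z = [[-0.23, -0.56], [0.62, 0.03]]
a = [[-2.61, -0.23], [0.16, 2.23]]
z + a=[[-2.84, -0.79], [0.78, 2.26]]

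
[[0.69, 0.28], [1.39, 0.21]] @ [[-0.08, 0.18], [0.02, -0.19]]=[[-0.05, 0.07], [-0.11, 0.21]]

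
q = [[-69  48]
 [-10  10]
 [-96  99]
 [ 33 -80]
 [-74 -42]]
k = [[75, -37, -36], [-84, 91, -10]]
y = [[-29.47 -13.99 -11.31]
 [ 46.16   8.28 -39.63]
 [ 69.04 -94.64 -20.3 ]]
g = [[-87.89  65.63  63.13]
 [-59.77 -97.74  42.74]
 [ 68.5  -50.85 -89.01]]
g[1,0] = -59.77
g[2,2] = -89.01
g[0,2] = 63.13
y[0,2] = -11.31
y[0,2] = -11.31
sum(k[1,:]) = -3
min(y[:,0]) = -29.47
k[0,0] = 75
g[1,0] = -59.77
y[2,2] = -20.3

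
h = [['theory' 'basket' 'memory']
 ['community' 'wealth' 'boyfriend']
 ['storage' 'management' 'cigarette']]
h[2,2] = 'cigarette'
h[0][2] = 'memory'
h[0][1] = 'basket'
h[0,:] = ['theory', 'basket', 'memory']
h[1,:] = ['community', 'wealth', 'boyfriend']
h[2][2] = 'cigarette'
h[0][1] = 'basket'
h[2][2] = 'cigarette'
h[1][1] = 'wealth'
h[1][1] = 'wealth'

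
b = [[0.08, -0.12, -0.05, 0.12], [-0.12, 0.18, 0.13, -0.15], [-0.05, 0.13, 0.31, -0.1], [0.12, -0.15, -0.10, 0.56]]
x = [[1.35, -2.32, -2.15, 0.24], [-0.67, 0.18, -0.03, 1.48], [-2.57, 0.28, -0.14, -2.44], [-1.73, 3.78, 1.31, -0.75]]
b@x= [[0.11,0.23,-0.00,-0.13], [-0.36,-0.22,0.04,0.03], [-0.78,-0.15,-0.07,-0.5], [-0.45,1.78,0.49,-0.37]]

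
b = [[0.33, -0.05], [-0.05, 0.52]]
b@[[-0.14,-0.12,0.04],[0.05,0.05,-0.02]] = [[-0.05, -0.04, 0.01], [0.03, 0.03, -0.01]]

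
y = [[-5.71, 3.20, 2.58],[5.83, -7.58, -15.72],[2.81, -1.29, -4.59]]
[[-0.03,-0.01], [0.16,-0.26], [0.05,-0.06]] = y @ [[-0.00, 0.01],[-0.0, 0.0],[-0.01, 0.02]]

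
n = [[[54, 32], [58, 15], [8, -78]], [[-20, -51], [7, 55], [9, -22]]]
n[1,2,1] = -22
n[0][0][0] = 54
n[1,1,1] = 55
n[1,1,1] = 55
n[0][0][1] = 32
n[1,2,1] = -22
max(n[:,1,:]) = 58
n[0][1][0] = 58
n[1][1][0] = 7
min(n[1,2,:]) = -22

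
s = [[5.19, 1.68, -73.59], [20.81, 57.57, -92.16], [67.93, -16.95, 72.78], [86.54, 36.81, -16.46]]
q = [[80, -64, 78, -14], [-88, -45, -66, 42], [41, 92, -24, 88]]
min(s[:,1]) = -16.95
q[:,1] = [-64, -45, 92]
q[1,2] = -66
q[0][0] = 80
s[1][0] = 20.81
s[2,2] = 72.78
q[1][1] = -45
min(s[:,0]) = 5.19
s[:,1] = [1.68, 57.57, -16.95, 36.81]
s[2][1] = -16.95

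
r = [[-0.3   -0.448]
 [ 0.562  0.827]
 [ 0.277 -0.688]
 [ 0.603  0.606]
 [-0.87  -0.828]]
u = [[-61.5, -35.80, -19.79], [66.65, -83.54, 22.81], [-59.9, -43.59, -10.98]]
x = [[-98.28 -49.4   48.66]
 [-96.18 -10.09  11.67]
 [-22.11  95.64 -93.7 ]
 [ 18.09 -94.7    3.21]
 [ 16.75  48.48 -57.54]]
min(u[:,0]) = -61.5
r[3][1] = 0.606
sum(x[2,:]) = -20.17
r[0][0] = -0.3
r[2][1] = -0.688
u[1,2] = 22.81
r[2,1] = -0.688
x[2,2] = -93.7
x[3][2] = 3.21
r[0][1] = -0.448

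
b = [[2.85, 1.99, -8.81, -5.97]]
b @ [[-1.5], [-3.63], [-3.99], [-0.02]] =[[23.77]]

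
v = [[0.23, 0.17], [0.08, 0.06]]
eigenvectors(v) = [[0.94, -0.6], [0.33, 0.8]]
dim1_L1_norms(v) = [0.4, 0.14]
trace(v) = 0.29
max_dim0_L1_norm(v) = 0.31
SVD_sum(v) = [[0.23,  0.17], [0.08,  0.06]] + [[0.0, -0.0],  [-0.00, 0.00]]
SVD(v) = [[-0.94, -0.33], [-0.33, 0.94]] @ diag([0.3029844290851995, 0.000660099928580021]) @ [[-0.8, -0.6], [-0.60, 0.8]]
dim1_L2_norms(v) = [0.29, 0.1]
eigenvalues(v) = [0.29, 0.0]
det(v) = 0.00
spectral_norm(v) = 0.30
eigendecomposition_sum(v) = [[0.23, 0.17], [0.08, 0.06]] + [[0.00, -0.0], [-0.0, 0.00]]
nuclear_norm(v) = 0.30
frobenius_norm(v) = 0.30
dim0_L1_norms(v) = [0.31, 0.23]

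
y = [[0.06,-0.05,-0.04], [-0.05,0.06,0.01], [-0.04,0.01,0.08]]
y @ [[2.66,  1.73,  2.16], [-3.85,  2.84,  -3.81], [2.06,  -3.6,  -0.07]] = [[0.27, 0.11, 0.32], [-0.34, 0.05, -0.34], [0.02, -0.33, -0.13]]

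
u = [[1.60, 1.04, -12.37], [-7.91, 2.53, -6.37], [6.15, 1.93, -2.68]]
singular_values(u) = [14.45, 10.05, 2.25]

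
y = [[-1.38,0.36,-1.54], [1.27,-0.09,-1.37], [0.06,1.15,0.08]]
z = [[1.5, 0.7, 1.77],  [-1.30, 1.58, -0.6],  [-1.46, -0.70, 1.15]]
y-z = [[-2.88, -0.34, -3.31], [2.57, -1.67, -0.77], [1.52, 1.85, -1.07]]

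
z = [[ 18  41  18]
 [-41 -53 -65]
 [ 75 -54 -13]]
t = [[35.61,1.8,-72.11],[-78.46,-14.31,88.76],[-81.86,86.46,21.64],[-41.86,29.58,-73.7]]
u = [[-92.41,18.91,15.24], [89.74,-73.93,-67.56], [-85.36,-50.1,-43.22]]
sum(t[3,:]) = -85.98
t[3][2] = -73.7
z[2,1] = -54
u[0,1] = 18.91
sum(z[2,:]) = 8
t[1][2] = 88.76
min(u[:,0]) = -92.41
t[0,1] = 1.8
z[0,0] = 18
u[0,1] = 18.91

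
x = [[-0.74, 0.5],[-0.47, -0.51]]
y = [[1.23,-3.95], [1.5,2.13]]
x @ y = [[-0.16,3.99], [-1.34,0.77]]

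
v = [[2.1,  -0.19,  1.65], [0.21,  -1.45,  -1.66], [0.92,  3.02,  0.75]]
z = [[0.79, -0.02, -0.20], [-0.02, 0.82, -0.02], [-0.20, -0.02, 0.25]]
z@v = [[1.47, -0.73, 1.19], [0.11, -1.25, -1.41], [-0.19, 0.82, -0.11]]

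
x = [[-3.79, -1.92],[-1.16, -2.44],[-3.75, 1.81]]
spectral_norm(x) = 5.51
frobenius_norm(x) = 6.53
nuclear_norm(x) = 9.02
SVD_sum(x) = [[-4.01, -0.76], [-1.57, -0.3], [-3.29, -0.62]] + [[0.22,-1.16], [0.41,-2.14], [-0.46,2.43]]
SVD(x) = [[-0.74, -0.34], [-0.29, -0.62], [-0.61, 0.71]] @ diag([5.513839851505071, 3.505120553127173]) @ [[0.98, 0.19], [-0.19, 0.98]]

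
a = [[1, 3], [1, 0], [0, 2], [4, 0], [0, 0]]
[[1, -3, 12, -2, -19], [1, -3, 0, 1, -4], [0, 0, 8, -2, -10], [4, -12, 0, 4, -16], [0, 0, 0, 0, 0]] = a@[[1, -3, 0, 1, -4], [0, 0, 4, -1, -5]]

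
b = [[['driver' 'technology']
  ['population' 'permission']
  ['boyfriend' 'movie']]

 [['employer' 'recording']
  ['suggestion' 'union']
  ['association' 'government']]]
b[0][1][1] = 'permission'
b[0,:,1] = ['technology', 'permission', 'movie']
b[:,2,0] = ['boyfriend', 'association']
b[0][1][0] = 'population'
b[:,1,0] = ['population', 'suggestion']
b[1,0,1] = 'recording'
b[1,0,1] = 'recording'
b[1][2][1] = 'government'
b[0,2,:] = ['boyfriend', 'movie']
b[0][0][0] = 'driver'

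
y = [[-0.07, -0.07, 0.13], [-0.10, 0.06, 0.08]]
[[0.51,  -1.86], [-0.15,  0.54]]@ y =[[0.15, -0.15, -0.08], [-0.04, 0.04, 0.02]]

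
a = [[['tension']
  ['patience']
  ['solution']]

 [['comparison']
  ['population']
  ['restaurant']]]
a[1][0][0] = 'comparison'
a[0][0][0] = 'tension'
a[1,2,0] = 'restaurant'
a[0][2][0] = 'solution'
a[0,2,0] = 'solution'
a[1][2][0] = 'restaurant'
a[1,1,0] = 'population'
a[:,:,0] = [['tension', 'patience', 'solution'], ['comparison', 'population', 'restaurant']]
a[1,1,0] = 'population'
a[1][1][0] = 'population'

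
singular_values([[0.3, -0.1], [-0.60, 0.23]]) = [0.72, 0.01]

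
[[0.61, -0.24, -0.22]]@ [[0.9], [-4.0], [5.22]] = [[0.36]]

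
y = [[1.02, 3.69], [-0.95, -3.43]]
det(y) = 0.01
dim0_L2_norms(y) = [1.39, 5.04]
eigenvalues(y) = [-0.0, -2.41]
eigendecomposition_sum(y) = [[-0.00, -0.0], [0.0, 0.00]] + [[1.02, 3.69], [-0.95, -3.43]]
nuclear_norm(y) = 5.23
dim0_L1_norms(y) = [1.97, 7.12]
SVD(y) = [[-0.73, 0.68], [0.68, 0.73]] @ diag([5.227226631548444, 0.0013200116402751771]) @ [[-0.27, -0.96],[-0.96, 0.27]]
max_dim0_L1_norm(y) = 7.12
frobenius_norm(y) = 5.23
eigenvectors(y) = [[0.96, -0.73], [-0.27, 0.68]]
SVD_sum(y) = [[1.02, 3.69], [-0.95, -3.43]] + [[-0.00, 0.0], [-0.00, 0.00]]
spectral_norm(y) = 5.23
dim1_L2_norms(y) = [3.83, 3.56]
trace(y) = -2.41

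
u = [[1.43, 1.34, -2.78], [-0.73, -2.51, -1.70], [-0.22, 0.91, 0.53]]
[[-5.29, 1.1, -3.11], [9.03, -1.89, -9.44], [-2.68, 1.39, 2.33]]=u@[[-1.19, -1.37, 1.77], [-3.11, 1.43, 1.41], [-0.21, -0.41, 2.71]]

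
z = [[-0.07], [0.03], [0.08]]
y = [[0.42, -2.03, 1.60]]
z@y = [[-0.03, 0.14, -0.11], [0.01, -0.06, 0.05], [0.03, -0.16, 0.13]]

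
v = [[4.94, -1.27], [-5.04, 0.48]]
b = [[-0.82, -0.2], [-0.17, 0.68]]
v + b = [[4.12, -1.47],[-5.21, 1.16]]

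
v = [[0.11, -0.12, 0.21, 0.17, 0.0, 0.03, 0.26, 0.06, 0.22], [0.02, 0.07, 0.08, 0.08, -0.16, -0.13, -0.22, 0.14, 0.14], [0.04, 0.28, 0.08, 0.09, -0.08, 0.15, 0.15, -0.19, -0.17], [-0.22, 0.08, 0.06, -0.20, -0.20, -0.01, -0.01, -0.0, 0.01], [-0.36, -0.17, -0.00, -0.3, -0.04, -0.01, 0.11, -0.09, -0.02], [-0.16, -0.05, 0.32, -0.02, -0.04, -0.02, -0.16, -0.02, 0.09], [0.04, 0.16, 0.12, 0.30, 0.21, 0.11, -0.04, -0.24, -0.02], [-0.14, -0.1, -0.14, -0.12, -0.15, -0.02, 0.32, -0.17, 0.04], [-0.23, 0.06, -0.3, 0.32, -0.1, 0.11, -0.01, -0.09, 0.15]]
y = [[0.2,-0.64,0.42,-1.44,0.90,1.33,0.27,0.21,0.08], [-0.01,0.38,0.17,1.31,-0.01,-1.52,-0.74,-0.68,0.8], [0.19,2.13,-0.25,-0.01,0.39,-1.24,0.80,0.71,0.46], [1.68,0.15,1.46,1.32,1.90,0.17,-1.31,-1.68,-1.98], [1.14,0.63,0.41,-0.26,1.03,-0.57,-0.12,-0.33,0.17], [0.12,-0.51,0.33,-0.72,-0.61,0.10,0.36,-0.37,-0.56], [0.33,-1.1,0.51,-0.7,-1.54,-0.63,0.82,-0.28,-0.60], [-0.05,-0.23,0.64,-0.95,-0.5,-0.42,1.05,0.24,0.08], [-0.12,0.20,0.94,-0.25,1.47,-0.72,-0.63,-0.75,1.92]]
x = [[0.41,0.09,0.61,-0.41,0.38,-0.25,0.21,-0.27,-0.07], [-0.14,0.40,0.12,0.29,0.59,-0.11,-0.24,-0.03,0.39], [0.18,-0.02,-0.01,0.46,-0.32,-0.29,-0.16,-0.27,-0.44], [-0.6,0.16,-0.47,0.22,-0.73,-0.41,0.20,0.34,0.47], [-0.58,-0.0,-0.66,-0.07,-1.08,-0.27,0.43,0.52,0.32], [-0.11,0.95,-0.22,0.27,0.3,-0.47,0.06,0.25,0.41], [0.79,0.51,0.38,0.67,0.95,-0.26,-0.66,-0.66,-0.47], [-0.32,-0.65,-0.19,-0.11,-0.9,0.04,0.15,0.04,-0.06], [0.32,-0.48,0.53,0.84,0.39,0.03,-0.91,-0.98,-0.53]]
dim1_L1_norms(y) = [5.49, 5.62, 6.18, 11.65, 4.66, 3.68, 6.51, 4.16, 7.0]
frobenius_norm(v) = 1.39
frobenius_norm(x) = 4.12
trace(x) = -1.68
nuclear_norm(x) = 8.13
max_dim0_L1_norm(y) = 8.35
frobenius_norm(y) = 7.77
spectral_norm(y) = 4.81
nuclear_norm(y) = 17.77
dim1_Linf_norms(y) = [1.44, 1.52, 2.13, 1.98, 1.14, 0.72, 1.54, 1.05, 1.92]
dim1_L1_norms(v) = [1.18, 1.04, 1.23, 0.79, 1.1, 0.88, 1.24, 1.2, 1.37]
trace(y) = 5.76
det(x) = 0.00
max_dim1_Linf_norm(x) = 1.08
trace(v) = -0.06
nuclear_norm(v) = 3.50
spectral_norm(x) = 3.20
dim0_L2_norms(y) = [2.08, 2.66, 2.06, 2.75, 3.28, 2.66, 2.3, 2.19, 3.03]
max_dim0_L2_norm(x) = 2.06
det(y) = 0.00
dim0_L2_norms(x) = [1.33, 1.42, 1.25, 1.33, 2.06, 0.83, 1.28, 1.41, 1.16]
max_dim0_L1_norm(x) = 5.64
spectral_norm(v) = 0.77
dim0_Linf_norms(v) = [0.36, 0.28, 0.32, 0.32, 0.21, 0.15, 0.32, 0.24, 0.22]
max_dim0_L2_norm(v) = 0.62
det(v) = 0.00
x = v @ y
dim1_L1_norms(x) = [2.7, 2.31, 2.15, 3.6, 3.93, 3.04, 5.35, 2.46, 5.01]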